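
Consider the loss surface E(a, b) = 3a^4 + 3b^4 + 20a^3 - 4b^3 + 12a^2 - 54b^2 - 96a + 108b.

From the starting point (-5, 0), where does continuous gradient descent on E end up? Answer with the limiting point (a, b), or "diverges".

E is separable, so gradient descent decouples: a follows -∂E/∂a, b follows -∂E/∂b.
∂E/∂a = 12(a - 1)(a + 2)(a + 4); at a=-5 this is -216, so a increases.
∂E/∂b = 12(b - 3)(b - 1)(b + 3); at b=0 this is 108, so b decreases.
a converges to its nearest critical value -4 (a local min of the a-part); b converges to -3. The iterate converges to (-4, -3).

(-4, -3)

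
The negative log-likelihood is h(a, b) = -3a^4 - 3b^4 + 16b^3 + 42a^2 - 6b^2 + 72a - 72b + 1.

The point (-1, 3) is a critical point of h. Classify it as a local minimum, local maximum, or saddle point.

saddle point

The mixed partial ∂²h/∂a∂b is 0, so the Hessian at any point is diag(h_aa, h_bb) = diag(12(-3a^2 + 7), 12(-3b^2 + 8b - 1)).
At (-1, 3): H = diag(48, -48).
The eigenvalues have opposite signs, so H is indefinite: a saddle point.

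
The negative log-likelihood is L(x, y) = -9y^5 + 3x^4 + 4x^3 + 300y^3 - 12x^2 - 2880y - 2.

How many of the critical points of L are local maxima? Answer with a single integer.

2

L separates as a function of x plus a function of y, so ∇L=0 decouples.
∂L/∂x = 12x(x - 1)(x + 2) = 0 at x ∈ {-2, 0, 1}; ∂L/∂y = -45(y - 4)(y - 2)(y + 2)(y + 4) = 0 at y ∈ {-4, -2, 2, 4}.
The Hessian is diagonal: diag(L_xx, L_yy). Second derivatives: L_xx(-2)=72, L_xx(0)=-24, L_xx(1)=36; L_yy(-4)=4320, L_yy(-2)=-2160, L_yy(2)=2160, L_yy(4)=-4320.
Local maxima occur where both diagonal entries negative: (0, -2), (0, 4). Count: 2.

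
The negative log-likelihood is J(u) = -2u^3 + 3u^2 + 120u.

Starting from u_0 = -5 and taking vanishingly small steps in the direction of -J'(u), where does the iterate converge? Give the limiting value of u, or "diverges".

J'(u) = -6(u - 5)(u + 4), so J'(-5) = -60.
Gradient descent moves in the -J' direction, i.e. u is increasing.
The nearest critical point in that direction is u = -4, where J'' = 54 > 0 (a local minimum). The iterate converges there.

-4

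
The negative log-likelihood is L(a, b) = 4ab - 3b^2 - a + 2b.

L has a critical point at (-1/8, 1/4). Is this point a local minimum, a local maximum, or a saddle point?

The Hessian of L is constant: H = [[0, 4], [4, -6]].
det(H) = 0·(-6) − 4² = -16.
Since det(H) < 0, H is indefinite and the critical point is a saddle point.

saddle point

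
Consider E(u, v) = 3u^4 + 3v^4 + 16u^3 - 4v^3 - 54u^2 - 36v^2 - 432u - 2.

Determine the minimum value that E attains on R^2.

E(u,v) separates as P(u) + Q(v) − 2, so its minimum is min P + min Q − 2.
P'(u) = 12(u - 3)(u + 3)(u + 4) vanishes at u ∈ {-4, -3, 3}; Q'(v) = 12v(v - 3)(v + 2) vanishes at v ∈ {-2, 0, 3}.
Local minima of P (where P''>0): P(-4)=608, P(3)=-1107. Local minima of Q: Q(-2)=-64, Q(3)=-189.
So the global minimum of E is P(3) + Q(3) − 2 = -1107 − 189 − 2 = -1298, attained at (3, 3).

-1298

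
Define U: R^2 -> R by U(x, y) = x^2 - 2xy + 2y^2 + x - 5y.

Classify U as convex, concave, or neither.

U is quadratic, so its Hessian is the constant matrix H = [[2, -2], [-2, 4]].
det(H) = 4, tr(H) = 6.
det(H) > 0 and tr(H) > 0, so H is positive definite everywhere: convex.

convex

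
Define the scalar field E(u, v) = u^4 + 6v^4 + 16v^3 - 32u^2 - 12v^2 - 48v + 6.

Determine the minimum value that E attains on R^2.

E(u,v) separates as P(u) + Q(v) + 6, so its minimum is min P + min Q + 6.
P'(u) = 4u(u - 4)(u + 4) vanishes at u ∈ {-4, 0, 4}; Q'(v) = 24(v - 1)(v + 1)(v + 2) vanishes at v ∈ {-2, -1, 1}.
Local minima of P (where P''>0): P(-4)=-256, P(4)=-256. Local minima of Q: Q(-2)=16, Q(1)=-38.
So the global minimum of E is P(-4) + Q(1) + 6 = -256 − 38 + 6 = -288, attained at (-4, 1).

-288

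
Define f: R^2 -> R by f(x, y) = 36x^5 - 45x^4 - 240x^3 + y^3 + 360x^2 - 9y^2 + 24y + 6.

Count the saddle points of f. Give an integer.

4

f separates as a function of x plus a function of y, so ∇f=0 decouples.
∂f/∂x = 180x(x - 2)(x - 1)(x + 2) = 0 at x ∈ {-2, 0, 1, 2}; ∂f/∂y = 3(y - 4)(y - 2) = 0 at y ∈ {2, 4}.
The Hessian is diagonal: diag(f_xx, f_yy). Second derivatives: f_xx(-2)=-4320, f_xx(0)=720, f_xx(1)=-540, f_xx(2)=1440; f_yy(2)=-6, f_yy(4)=6.
Saddle points occur where the two diagonal entries have opposite signs: (-2, 4), (0, 2), (1, 4), (2, 2). Count: 4.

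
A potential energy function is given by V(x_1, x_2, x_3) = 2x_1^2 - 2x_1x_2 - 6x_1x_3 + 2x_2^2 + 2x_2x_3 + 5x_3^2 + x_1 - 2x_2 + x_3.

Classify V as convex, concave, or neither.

convex

V is quadratic, so its Hessian is the constant matrix H = [[4, -2, -6], [-2, 4, 2], [-6, 2, 10]].
Leading principal minors: 4, 12, 8.
All positive ⇒ H ≻ 0 ⇒ convex.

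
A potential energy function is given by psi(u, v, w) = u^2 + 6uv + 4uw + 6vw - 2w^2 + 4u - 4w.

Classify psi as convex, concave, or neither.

psi is quadratic, so its Hessian is the constant matrix H = [[2, 6, 4], [6, 0, 6], [4, 6, -4]].
Leading principal minors: 2, -36, 360.
Neither pattern holds ⇒ H is indefinite ⇒ neither convex nor concave.

neither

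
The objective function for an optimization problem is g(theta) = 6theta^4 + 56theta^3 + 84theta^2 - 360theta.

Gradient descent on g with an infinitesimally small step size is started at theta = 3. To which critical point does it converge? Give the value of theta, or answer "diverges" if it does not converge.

g'(theta) = 24(theta - 1)(theta + 3)(theta + 5), so g'(3) = 2304.
Gradient descent moves in the -g' direction, i.e. theta is decreasing.
The nearest critical point in that direction is theta = 1, where g'' = 576 > 0 (a local minimum). The iterate converges there.

1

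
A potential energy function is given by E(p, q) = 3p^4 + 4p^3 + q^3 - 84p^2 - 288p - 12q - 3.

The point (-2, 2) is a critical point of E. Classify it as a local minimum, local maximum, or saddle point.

The mixed partial ∂²E/∂p∂q is 0, so the Hessian at any point is diag(E_pp, E_qq) = diag(12(3p^2 + 2p - 14), 6q).
At (-2, 2): H = diag(-72, 12).
The eigenvalues have opposite signs, so H is indefinite: a saddle point.

saddle point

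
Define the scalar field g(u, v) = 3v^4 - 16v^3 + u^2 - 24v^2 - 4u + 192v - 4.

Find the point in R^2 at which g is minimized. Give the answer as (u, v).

(2, -2)

g(u,v) separates as P(u) + Q(v) − 4, so its minimum is min P + min Q − 4.
P'(u) = 2u - 4 vanishes at u ∈ {2}; Q'(v) = 12(v - 4)(v - 2)(v + 2) vanishes at v ∈ {-2, 2, 4}.
Local minima of P (where P''>0): P(2)=-4. Local minima of Q: Q(-2)=-304, Q(4)=128.
So the global minimum of g is P(2) + Q(-2) − 4 = -4 − 304 − 4 = -312, attained at (2, -2).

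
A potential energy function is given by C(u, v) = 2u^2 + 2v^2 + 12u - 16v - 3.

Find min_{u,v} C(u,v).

-53

C(u,v) separates as P(u) + Q(v) − 3, so its minimum is min P + min Q − 3.
P'(u) = 4u + 12 vanishes at u ∈ {-3}; Q'(v) = 4v - 16 vanishes at v ∈ {4}.
Local minima of P (where P''>0): P(-3)=-18. Local minima of Q: Q(4)=-32.
So the global minimum of C is P(-3) + Q(4) − 3 = -18 − 32 − 3 = -53, attained at (-3, 4).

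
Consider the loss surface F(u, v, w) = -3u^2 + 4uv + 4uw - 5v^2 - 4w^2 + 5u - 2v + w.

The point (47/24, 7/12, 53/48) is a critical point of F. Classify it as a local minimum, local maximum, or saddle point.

local maximum

The Hessian is constant: H = [[-6, 4, 4], [4, -10, 0], [4, 0, -8]].
Leading principal minors: Δ₁ = -6, Δ₂ = 44, Δ₃ = -192.
The minors alternate sign starting negative (−, +, −), so H is negative definite: a local maximum.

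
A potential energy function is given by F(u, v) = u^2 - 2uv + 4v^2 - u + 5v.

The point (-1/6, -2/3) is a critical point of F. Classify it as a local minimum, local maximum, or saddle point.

local minimum

The Hessian of F is constant: H = [[2, -2], [-2, 8]].
det(H) = 2·8 − (-2)² = 12.
det(H) > 0 and tr(H) = 10 > 0, so H is positive definite and the point is a local minimum.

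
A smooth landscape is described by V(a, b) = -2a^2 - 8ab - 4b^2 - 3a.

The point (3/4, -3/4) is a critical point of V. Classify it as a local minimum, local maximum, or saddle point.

The Hessian of V is constant: H = [[-4, -8], [-8, -8]].
det(H) = (-4)·(-8) − (-8)² = -32.
Since det(H) < 0, H is indefinite and the critical point is a saddle point.

saddle point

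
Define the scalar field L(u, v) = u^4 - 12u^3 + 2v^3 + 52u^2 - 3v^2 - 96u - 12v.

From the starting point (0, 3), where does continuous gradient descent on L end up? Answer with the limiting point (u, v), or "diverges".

(2, 2)

L is separable, so gradient descent decouples: u follows -∂L/∂u, v follows -∂L/∂v.
∂L/∂u = 4(u - 4)(u - 3)(u - 2); at u=0 this is -96, so u increases.
∂L/∂v = 6(v - 2)(v + 1); at v=3 this is 24, so v decreases.
u converges to its nearest critical value 2 (a local min of the u-part); v converges to 2. The iterate converges to (2, 2).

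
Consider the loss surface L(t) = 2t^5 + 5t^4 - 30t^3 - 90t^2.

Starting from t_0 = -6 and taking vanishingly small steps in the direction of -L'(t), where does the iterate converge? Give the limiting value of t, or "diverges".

diverges

L'(t) = 10t(t - 3)(t + 2)(t + 3), so L'(-6) = 6480.
Gradient descent moves in the -L' direction, i.e. t is decreasing.
There is no critical point below t=-6, and L' keeps the same sign, so the iterate runs off to −∞.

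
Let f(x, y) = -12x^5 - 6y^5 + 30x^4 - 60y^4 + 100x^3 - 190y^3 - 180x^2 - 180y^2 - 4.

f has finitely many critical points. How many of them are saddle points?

f separates as a function of x plus a function of y, so ∇f=0 decouples.
∂f/∂x = -60x(x - 3)(x - 1)(x + 2) = 0 at x ∈ {-2, 0, 1, 3}; ∂f/∂y = -30y(y + 1)(y + 3)(y + 4) = 0 at y ∈ {-4, -3, -1, 0}.
The Hessian is diagonal: diag(f_xx, f_yy). Second derivatives: f_xx(-2)=1800, f_xx(0)=-360, f_xx(1)=360, f_xx(3)=-1800; f_yy(-4)=360, f_yy(-3)=-180, f_yy(-1)=180, f_yy(0)=-360.
Saddle points occur where the two diagonal entries have opposite signs: (-2, -3), (-2, 0), (0, -4), (0, -1), (1, -3), (1, 0), (3, -4), (3, -1). Count: 8.

8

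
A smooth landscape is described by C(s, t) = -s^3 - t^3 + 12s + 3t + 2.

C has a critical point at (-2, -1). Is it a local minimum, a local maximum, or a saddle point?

local minimum

The mixed partial ∂²C/∂s∂t is 0, so the Hessian at any point is diag(C_ss, C_tt) = diag(-6s, -6t).
At (-2, -1): H = diag(12, 6).
Both eigenvalues are positive, so H is positive definite: a local minimum.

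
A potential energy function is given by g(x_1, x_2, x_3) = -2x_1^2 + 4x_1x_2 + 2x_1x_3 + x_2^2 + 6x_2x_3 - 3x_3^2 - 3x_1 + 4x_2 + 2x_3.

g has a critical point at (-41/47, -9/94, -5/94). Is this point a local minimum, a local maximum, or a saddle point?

The Hessian is constant: H = [[-4, 4, 2], [4, 2, 6], [2, 6, -6]].
Leading principal minors: Δ₁ = -4, Δ₂ = -24, Δ₃ = 376.
The minors fit neither the all-positive nor the alternating-sign pattern, so H is indefinite: a saddle point.

saddle point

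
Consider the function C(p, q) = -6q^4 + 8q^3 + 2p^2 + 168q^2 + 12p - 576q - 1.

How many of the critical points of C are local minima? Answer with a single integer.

1

C separates as a function of p plus a function of q, so ∇C=0 decouples.
∂C/∂p = 4(p + 3) = 0 at p ∈ {-3}; ∂C/∂q = -24(q - 3)(q - 2)(q + 4) = 0 at q ∈ {-4, 2, 3}.
The Hessian is diagonal: diag(C_pp, C_qq). Second derivatives: C_pp(-3)=4; C_qq(-4)=-1008, C_qq(2)=144, C_qq(3)=-168.
Local minima occur where both diagonal entries positive: (-3, 2). Count: 1.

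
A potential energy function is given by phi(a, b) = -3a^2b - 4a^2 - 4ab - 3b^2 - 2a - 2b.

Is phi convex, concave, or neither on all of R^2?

The term -3a^2b is cubic, so the Hessian is not constant.
∂²phi/∂a² = -6b - 8, which takes both signs as b varies (negative for sufficiently large b). A diagonal entry of the Hessian changing sign means the Hessian is neither positive- nor negative-semidefinite on all of R^2.

neither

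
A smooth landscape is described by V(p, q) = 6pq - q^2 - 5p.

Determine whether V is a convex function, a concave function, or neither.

neither

V is quadratic, so its Hessian is the constant matrix H = [[0, 6], [6, -2]].
det(H) = -36, tr(H) = -2.
det(H) < 0, so H is indefinite: neither convex nor concave.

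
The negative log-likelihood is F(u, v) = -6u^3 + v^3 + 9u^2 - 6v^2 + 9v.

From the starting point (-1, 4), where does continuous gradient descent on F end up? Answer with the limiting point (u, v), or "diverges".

F is separable, so gradient descent decouples: u follows -∂F/∂u, v follows -∂F/∂v.
∂F/∂u = -18u(u - 1); at u=-1 this is -36, so u increases.
∂F/∂v = 3(v - 3)(v - 1); at v=4 this is 9, so v decreases.
u converges to its nearest critical value 0 (a local min of the u-part); v converges to 3. The iterate converges to (0, 3).

(0, 3)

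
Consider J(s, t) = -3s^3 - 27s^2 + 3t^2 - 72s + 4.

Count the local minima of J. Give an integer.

1

J separates as a function of s plus a function of t, so ∇J=0 decouples.
∂J/∂s = -9(s + 2)(s + 4) = 0 at s ∈ {-4, -2}; ∂J/∂t = 6t = 0 at t ∈ {0}.
The Hessian is diagonal: diag(J_ss, J_tt). Second derivatives: J_ss(-4)=18, J_ss(-2)=-18; J_tt(0)=6.
Local minima occur where both diagonal entries positive: (-4, 0). Count: 1.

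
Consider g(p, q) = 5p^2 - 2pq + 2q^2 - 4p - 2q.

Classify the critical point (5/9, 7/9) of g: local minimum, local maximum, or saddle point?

The Hessian of g is constant: H = [[10, -2], [-2, 4]].
det(H) = 10·4 − (-2)² = 36.
det(H) > 0 and tr(H) = 14 > 0, so H is positive definite and the point is a local minimum.

local minimum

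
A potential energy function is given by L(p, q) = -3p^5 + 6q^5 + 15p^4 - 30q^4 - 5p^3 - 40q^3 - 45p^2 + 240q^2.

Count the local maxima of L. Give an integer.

L separates as a function of p plus a function of q, so ∇L=0 decouples.
∂L/∂p = -15p(p - 3)(p - 2)(p + 1) = 0 at p ∈ {-1, 0, 2, 3}; ∂L/∂q = 30q(q - 4)(q - 2)(q + 2) = 0 at q ∈ {-2, 0, 2, 4}.
The Hessian is diagonal: diag(L_pp, L_qq). Second derivatives: L_pp(-1)=180, L_pp(0)=-90, L_pp(2)=90, L_pp(3)=-180; L_qq(-2)=-1440, L_qq(0)=480, L_qq(2)=-480, L_qq(4)=1440.
Local maxima occur where both diagonal entries negative: (0, -2), (0, 2), (3, -2), (3, 2). Count: 4.

4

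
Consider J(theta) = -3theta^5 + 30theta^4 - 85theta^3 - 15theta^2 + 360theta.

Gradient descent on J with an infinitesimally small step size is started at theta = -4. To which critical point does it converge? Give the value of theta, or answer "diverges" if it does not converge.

J'(theta) = -15(theta - 4)(theta - 3)(theta - 2)(theta + 1), so J'(-4) = -15120.
Gradient descent moves in the -J' direction, i.e. theta is increasing.
The nearest critical point in that direction is theta = -1, where J'' = 900 > 0 (a local minimum). The iterate converges there.

-1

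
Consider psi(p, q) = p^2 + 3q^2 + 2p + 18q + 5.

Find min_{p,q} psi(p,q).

-23

psi(p,q) separates as A(p) + B(q) + 5, so its minimum is min A + min B + 5.
A'(p) = 2p + 2 vanishes at p ∈ {-1}; B'(q) = 6q + 18 vanishes at q ∈ {-3}.
Local minima of A (where A''>0): A(-1)=-1. Local minima of B: B(-3)=-27.
So the global minimum of psi is A(-1) + B(-3) + 5 = -1 − 27 + 5 = -23, attained at (-1, -3).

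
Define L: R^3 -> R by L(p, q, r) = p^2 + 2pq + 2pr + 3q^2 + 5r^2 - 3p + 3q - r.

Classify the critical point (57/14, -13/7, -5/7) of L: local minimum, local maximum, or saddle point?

local minimum

The Hessian is constant: H = [[2, 2, 2], [2, 6, 0], [2, 0, 10]].
Leading principal minors: Δ₁ = 2, Δ₂ = 8, Δ₃ = 56.
All leading minors are positive, so H is positive definite: a local minimum.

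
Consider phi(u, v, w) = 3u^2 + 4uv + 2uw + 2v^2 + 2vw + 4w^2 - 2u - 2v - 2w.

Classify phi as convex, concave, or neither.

phi is quadratic, so its Hessian is the constant matrix H = [[6, 4, 2], [4, 4, 2], [2, 2, 8]].
Leading principal minors: 6, 8, 56.
All positive ⇒ H ≻ 0 ⇒ convex.

convex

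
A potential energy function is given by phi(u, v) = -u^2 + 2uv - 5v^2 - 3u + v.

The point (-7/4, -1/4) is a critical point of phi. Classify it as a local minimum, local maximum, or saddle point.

The Hessian of phi is constant: H = [[-2, 2], [2, -10]].
det(H) = (-2)·(-10) − 2² = 16.
det(H) > 0 and tr(H) = -12 < 0, so H is negative definite and the point is a local maximum.

local maximum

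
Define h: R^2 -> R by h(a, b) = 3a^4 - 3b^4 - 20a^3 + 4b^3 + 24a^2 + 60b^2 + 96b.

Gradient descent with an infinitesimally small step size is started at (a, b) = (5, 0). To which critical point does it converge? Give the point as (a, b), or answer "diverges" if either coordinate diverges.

(4, -1)

h is separable, so gradient descent decouples: a follows -∂h/∂a, b follows -∂h/∂b.
∂h/∂a = 12a(a - 4)(a - 1); at a=5 this is 240, so a decreases.
∂h/∂b = -12(b - 4)(b + 1)(b + 2); at b=0 this is 96, so b decreases.
a converges to its nearest critical value 4 (a local min of the a-part); b converges to -1. The iterate converges to (4, -1).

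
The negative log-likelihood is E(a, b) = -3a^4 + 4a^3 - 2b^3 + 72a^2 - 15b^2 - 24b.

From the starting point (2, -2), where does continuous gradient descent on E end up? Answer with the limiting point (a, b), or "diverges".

E is separable, so gradient descent decouples: a follows -∂E/∂a, b follows -∂E/∂b.
∂E/∂a = -12a(a - 4)(a + 3); at a=2 this is 240, so a decreases.
∂E/∂b = -6(b + 1)(b + 4); at b=-2 this is 12, so b decreases.
a converges to its nearest critical value 0 (a local min of the a-part); b converges to -4. The iterate converges to (0, -4).

(0, -4)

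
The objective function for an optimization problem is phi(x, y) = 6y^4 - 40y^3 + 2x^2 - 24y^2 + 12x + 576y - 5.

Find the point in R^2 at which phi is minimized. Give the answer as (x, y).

(-3, -2)

phi(x,y) separates as P(x) + Q(y) − 5, so its minimum is min P + min Q − 5.
P'(x) = 4x + 12 vanishes at x ∈ {-3}; Q'(y) = 24(y - 4)(y - 3)(y + 2) vanishes at y ∈ {-2, 3, 4}.
Local minima of P (where P''>0): P(-3)=-18. Local minima of Q: Q(-2)=-832, Q(4)=896.
So the global minimum of phi is P(-3) + Q(-2) − 5 = -18 − 832 − 5 = -855, attained at (-3, -2).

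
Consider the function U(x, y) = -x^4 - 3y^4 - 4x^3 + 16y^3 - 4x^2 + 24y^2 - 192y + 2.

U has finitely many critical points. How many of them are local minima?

U separates as a function of x plus a function of y, so ∇U=0 decouples.
∂U/∂x = -4x(x + 1)(x + 2) = 0 at x ∈ {-2, -1, 0}; ∂U/∂y = -12(y - 4)(y - 2)(y + 2) = 0 at y ∈ {-2, 2, 4}.
The Hessian is diagonal: diag(U_xx, U_yy). Second derivatives: U_xx(-2)=-8, U_xx(-1)=4, U_xx(0)=-8; U_yy(-2)=-288, U_yy(2)=96, U_yy(4)=-144.
Local minima occur where both diagonal entries positive: (-1, 2). Count: 1.

1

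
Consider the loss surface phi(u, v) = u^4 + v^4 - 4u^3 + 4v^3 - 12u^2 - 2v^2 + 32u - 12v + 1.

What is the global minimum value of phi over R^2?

-72

phi(u,v) separates as P(u) + Q(v) + 1, so its minimum is min P + min Q + 1.
P'(u) = 4(u - 4)(u - 1)(u + 2) vanishes at u ∈ {-2, 1, 4}; Q'(v) = 4(v - 1)(v + 1)(v + 3) vanishes at v ∈ {-3, -1, 1}.
Local minima of P (where P''>0): P(-2)=-64, P(4)=-64. Local minima of Q: Q(-3)=-9, Q(1)=-9.
So the global minimum of phi is P(-2) + Q(-3) + 1 = -64 − 9 + 1 = -72, attained at (-2, -3).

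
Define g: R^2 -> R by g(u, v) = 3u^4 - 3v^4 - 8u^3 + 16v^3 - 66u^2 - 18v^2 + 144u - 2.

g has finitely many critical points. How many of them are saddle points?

g separates as a function of u plus a function of v, so ∇g=0 decouples.
∂g/∂u = 12(u - 4)(u - 1)(u + 3) = 0 at u ∈ {-3, 1, 4}; ∂g/∂v = -12v(v - 3)(v - 1) = 0 at v ∈ {0, 1, 3}.
The Hessian is diagonal: diag(g_uu, g_vv). Second derivatives: g_uu(-3)=336, g_uu(1)=-144, g_uu(4)=252; g_vv(0)=-36, g_vv(1)=24, g_vv(3)=-72.
Saddle points occur where the two diagonal entries have opposite signs: (-3, 0), (-3, 3), (1, 1), (4, 0), (4, 3). Count: 5.

5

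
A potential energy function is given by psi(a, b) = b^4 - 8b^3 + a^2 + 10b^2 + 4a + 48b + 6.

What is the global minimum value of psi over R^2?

-27

psi(a,b) separates as P(a) + Q(b) + 6, so its minimum is min P + min Q + 6.
P'(a) = 2a + 4 vanishes at a ∈ {-2}; Q'(b) = 4(b - 4)(b - 3)(b + 1) vanishes at b ∈ {-1, 3, 4}.
Local minima of P (where P''>0): P(-2)=-4. Local minima of Q: Q(-1)=-29, Q(4)=96.
So the global minimum of psi is P(-2) + Q(-1) + 6 = -4 − 29 + 6 = -27, attained at (-2, -1).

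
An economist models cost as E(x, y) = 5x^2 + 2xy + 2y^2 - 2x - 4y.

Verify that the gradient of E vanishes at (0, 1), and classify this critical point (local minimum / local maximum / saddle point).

local minimum

∇E = (10x + 2y - 2, 2x + 4y - 4); substituting (0, 1) gives ∇E = (0, 0), so (0, 1) is indeed a critical point.
The Hessian of E is constant: H = [[10, 2], [2, 4]].
det(H) = 10·4 − 2² = 36.
det(H) > 0 and tr(H) = 14 > 0, so H is positive definite and the point is a local minimum.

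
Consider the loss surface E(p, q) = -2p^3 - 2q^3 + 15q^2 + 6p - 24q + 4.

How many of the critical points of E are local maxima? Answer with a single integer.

E separates as a function of p plus a function of q, so ∇E=0 decouples.
∂E/∂p = -6(p - 1)(p + 1) = 0 at p ∈ {-1, 1}; ∂E/∂q = -6(q - 4)(q - 1) = 0 at q ∈ {1, 4}.
The Hessian is diagonal: diag(E_pp, E_qq). Second derivatives: E_pp(-1)=12, E_pp(1)=-12; E_qq(1)=18, E_qq(4)=-18.
Local maxima occur where both diagonal entries negative: (1, 4). Count: 1.

1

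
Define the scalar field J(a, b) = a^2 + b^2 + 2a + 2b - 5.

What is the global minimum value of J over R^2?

-7

J(a,b) separates as P(a) + Q(b) − 5, so its minimum is min P + min Q − 5.
P'(a) = 2a + 2 vanishes at a ∈ {-1}; Q'(b) = 2b + 2 vanishes at b ∈ {-1}.
Local minima of P (where P''>0): P(-1)=-1. Local minima of Q: Q(-1)=-1.
So the global minimum of J is P(-1) + Q(-1) − 5 = -1 − 1 − 5 = -7, attained at (-1, -1).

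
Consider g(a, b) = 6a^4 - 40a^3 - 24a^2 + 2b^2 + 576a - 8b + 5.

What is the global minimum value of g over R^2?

g(a,b) separates as P(a) + Q(b) + 5, so its minimum is min P + min Q + 5.
P'(a) = 24(a - 4)(a - 3)(a + 2) vanishes at a ∈ {-2, 3, 4}; Q'(b) = 4b - 8 vanishes at b ∈ {2}.
Local minima of P (where P''>0): P(-2)=-832, P(4)=896. Local minima of Q: Q(2)=-8.
So the global minimum of g is P(-2) + Q(2) + 5 = -832 − 8 + 5 = -835, attained at (-2, 2).

-835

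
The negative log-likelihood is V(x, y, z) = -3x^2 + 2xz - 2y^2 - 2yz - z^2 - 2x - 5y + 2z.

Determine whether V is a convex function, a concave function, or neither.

concave

V is quadratic, so its Hessian is the constant matrix H = [[-6, 0, 2], [0, -4, -2], [2, -2, -2]].
Leading principal minors: -6, 24, -8.
Signs alternate −, +, − ⇒ H ≺ 0 ⇒ concave.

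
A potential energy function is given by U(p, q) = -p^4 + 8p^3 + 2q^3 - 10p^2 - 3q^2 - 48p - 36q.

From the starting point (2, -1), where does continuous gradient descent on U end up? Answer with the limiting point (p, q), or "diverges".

(3, 3)

U is separable, so gradient descent decouples: p follows -∂U/∂p, q follows -∂U/∂q.
∂U/∂p = -4(p - 4)(p - 3)(p + 1); at p=2 this is -24, so p increases.
∂U/∂q = 6(q - 3)(q + 2); at q=-1 this is -24, so q increases.
p converges to its nearest critical value 3 (a local min of the p-part); q converges to 3. The iterate converges to (3, 3).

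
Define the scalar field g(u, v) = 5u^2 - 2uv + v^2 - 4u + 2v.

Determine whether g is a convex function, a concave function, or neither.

convex

g is quadratic, so its Hessian is the constant matrix H = [[10, -2], [-2, 2]].
det(H) = 16, tr(H) = 12.
det(H) > 0 and tr(H) > 0, so H is positive definite everywhere: convex.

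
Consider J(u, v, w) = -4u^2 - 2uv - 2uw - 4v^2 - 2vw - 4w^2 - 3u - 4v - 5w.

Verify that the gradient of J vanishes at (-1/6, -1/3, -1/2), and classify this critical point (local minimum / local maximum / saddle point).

∇J = (-8u - 2v - 2w - 3, -2u - 8v - 2w - 4, -2u - 2v - 8w - 5); substituting (-1/6, -1/3, -1/2) gives ∇J = (0, 0, 0), so (-1/6, -1/3, -1/2) is indeed a critical point.
The Hessian is constant: H = [[-8, -2, -2], [-2, -8, -2], [-2, -2, -8]].
Leading principal minors: Δ₁ = -8, Δ₂ = 60, Δ₃ = -432.
The minors alternate sign starting negative (−, +, −), so H is negative definite: a local maximum.

local maximum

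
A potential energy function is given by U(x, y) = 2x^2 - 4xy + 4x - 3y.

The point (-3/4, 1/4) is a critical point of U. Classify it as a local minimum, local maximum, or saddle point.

The Hessian of U is constant: H = [[4, -4], [-4, 0]].
det(H) = 4·0 − (-4)² = -16.
Since det(H) < 0, H is indefinite and the critical point is a saddle point.

saddle point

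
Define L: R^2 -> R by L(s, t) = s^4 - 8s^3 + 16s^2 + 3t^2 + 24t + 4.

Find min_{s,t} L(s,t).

L(s,t) separates as P(s) + Q(t) + 4, so its minimum is min P + min Q + 4.
P'(s) = 4s(s - 4)(s - 2) vanishes at s ∈ {0, 2, 4}; Q'(t) = 6(t + 4) vanishes at t ∈ {-4}.
Local minima of P (where P''>0): P(0)=0, P(4)=0. Local minima of Q: Q(-4)=-48.
So the global minimum of L is P(0) + Q(-4) + 4 = 0 − 48 + 4 = -44, attained at (0, -4).

-44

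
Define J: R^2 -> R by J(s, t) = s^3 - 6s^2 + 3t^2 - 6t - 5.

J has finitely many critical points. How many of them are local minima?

1

J separates as a function of s plus a function of t, so ∇J=0 decouples.
∂J/∂s = 3s(s - 4) = 0 at s ∈ {0, 4}; ∂J/∂t = 6(t - 1) = 0 at t ∈ {1}.
The Hessian is diagonal: diag(J_ss, J_tt). Second derivatives: J_ss(0)=-12, J_ss(4)=12; J_tt(1)=6.
Local minima occur where both diagonal entries positive: (4, 1). Count: 1.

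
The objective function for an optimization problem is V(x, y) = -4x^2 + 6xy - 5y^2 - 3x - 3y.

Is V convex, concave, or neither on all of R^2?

concave

V is quadratic, so its Hessian is the constant matrix H = [[-8, 6], [6, -10]].
det(H) = 44, tr(H) = -18.
det(H) > 0 and tr(H) < 0, so H is negative definite everywhere: concave.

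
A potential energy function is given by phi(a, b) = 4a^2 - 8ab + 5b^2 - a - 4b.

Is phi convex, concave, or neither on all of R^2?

phi is quadratic, so its Hessian is the constant matrix H = [[8, -8], [-8, 10]].
det(H) = 16, tr(H) = 18.
det(H) > 0 and tr(H) > 0, so H is positive definite everywhere: convex.

convex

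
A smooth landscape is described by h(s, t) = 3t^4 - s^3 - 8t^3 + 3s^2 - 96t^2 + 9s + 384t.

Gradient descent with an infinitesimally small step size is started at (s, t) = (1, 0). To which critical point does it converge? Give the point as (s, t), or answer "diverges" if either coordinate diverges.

(-1, -4)

h is separable, so gradient descent decouples: s follows -∂h/∂s, t follows -∂h/∂t.
∂h/∂s = -3(s - 3)(s + 1); at s=1 this is 12, so s decreases.
∂h/∂t = 12(t - 4)(t - 2)(t + 4); at t=0 this is 384, so t decreases.
s converges to its nearest critical value -1 (a local min of the s-part); t converges to -4. The iterate converges to (-1, -4).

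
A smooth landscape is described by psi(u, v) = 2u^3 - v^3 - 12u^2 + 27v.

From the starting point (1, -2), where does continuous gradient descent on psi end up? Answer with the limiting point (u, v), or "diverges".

psi is separable, so gradient descent decouples: u follows -∂psi/∂u, v follows -∂psi/∂v.
∂psi/∂u = 6u(u - 4); at u=1 this is -18, so u increases.
∂psi/∂v = -3(v - 3)(v + 3); at v=-2 this is 15, so v decreases.
u converges to its nearest critical value 4 (a local min of the u-part); v converges to -3. The iterate converges to (4, -3).

(4, -3)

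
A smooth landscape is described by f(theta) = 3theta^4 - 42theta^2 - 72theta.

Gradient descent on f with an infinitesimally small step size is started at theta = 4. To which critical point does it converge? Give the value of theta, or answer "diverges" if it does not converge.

f'(theta) = 12(theta - 3)(theta + 1)(theta + 2), so f'(4) = 360.
Gradient descent moves in the -f' direction, i.e. theta is decreasing.
The nearest critical point in that direction is theta = 3, where f'' = 240 > 0 (a local minimum). The iterate converges there.

3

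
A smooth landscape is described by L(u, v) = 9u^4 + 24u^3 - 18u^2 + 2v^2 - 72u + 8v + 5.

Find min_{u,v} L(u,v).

-60

L(u,v) separates as P(u) + Q(v) + 5, so its minimum is min P + min Q + 5.
P'(u) = 36(u - 1)(u + 1)(u + 2) vanishes at u ∈ {-2, -1, 1}; Q'(v) = 4v + 8 vanishes at v ∈ {-2}.
Local minima of P (where P''>0): P(-2)=24, P(1)=-57. Local minima of Q: Q(-2)=-8.
So the global minimum of L is P(1) + Q(-2) + 5 = -57 − 8 + 5 = -60, attained at (1, -2).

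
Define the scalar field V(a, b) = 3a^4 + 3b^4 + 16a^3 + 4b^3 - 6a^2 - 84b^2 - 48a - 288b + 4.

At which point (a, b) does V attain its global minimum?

V(a,b) separates as P(a) + Q(b) + 4, so its minimum is min P + min Q + 4.
P'(a) = 12(a - 1)(a + 1)(a + 4) vanishes at a ∈ {-4, -1, 1}; Q'(b) = 12(b - 4)(b + 2)(b + 3) vanishes at b ∈ {-3, -2, 4}.
Local minima of P (where P''>0): P(-4)=-160, P(1)=-35. Local minima of Q: Q(-3)=243, Q(4)=-1472.
So the global minimum of V is P(-4) + Q(4) + 4 = -160 − 1472 + 4 = -1628, attained at (-4, 4).

(-4, 4)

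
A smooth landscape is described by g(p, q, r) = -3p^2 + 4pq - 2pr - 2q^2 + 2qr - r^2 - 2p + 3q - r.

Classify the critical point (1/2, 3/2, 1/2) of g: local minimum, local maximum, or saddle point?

local maximum

The Hessian is constant: H = [[-6, 4, -2], [4, -4, 2], [-2, 2, -2]].
Leading principal minors: Δ₁ = -6, Δ₂ = 8, Δ₃ = -8.
The minors alternate sign starting negative (−, +, −), so H is negative definite: a local maximum.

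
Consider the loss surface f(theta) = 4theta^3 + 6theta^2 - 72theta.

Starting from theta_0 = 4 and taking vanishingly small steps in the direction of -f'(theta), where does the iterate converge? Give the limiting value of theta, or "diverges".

2

f'(theta) = 12(theta - 2)(theta + 3), so f'(4) = 168.
Gradient descent moves in the -f' direction, i.e. theta is decreasing.
The nearest critical point in that direction is theta = 2, where f'' = 60 > 0 (a local minimum). The iterate converges there.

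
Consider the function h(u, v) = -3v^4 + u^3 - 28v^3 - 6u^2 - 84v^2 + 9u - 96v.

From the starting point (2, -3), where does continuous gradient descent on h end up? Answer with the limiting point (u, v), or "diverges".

(3, -2)

h is separable, so gradient descent decouples: u follows -∂h/∂u, v follows -∂h/∂v.
∂h/∂u = 3(u - 3)(u - 1); at u=2 this is -3, so u increases.
∂h/∂v = -12(v + 1)(v + 2)(v + 4); at v=-3 this is -24, so v increases.
u converges to its nearest critical value 3 (a local min of the u-part); v converges to -2. The iterate converges to (3, -2).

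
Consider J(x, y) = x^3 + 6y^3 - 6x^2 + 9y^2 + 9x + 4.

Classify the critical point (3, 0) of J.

The mixed partial ∂²J/∂x∂y is 0, so the Hessian at any point is diag(J_xx, J_yy) = diag(6(x - 2), 18(2y + 1)).
At (3, 0): H = diag(6, 18).
Both eigenvalues are positive, so H is positive definite: a local minimum.

local minimum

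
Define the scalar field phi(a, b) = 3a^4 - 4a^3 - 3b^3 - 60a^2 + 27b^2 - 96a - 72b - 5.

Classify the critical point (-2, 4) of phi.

The mixed partial ∂²phi/∂a∂b is 0, so the Hessian at any point is diag(phi_aa, phi_bb) = diag(12(3a^2 - 2a - 10), 18(-b + 3)).
At (-2, 4): H = diag(72, -18).
The eigenvalues have opposite signs, so H is indefinite: a saddle point.

saddle point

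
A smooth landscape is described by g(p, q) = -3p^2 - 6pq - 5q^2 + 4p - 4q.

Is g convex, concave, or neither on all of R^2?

g is quadratic, so its Hessian is the constant matrix H = [[-6, -6], [-6, -10]].
det(H) = 24, tr(H) = -16.
det(H) > 0 and tr(H) < 0, so H is negative definite everywhere: concave.

concave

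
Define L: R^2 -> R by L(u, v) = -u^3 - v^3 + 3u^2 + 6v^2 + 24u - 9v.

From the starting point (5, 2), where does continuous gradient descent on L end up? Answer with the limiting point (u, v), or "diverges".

L is separable, so gradient descent decouples: u follows -∂L/∂u, v follows -∂L/∂v.
∂L/∂u = -3(u - 4)(u + 2); at u=5 this is -21, so u increases.
∂L/∂v = -3(v - 3)(v - 1); at v=2 this is 3, so v decreases.
The u-coordinate has no critical point in that direction and runs off to infinity.

diverges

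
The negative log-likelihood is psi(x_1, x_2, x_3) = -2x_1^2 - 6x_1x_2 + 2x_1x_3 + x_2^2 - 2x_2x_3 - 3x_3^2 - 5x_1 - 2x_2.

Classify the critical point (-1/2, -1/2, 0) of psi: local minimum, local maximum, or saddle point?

The Hessian is constant: H = [[-4, -6, 2], [-6, 2, -2], [2, -2, -6]].
Leading principal minors: Δ₁ = -4, Δ₂ = -44, Δ₃ = 320.
The minors fit neither the all-positive nor the alternating-sign pattern, so H is indefinite: a saddle point.

saddle point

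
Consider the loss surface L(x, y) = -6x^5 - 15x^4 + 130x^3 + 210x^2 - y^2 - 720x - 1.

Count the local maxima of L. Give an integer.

L separates as a function of x plus a function of y, so ∇L=0 decouples.
∂L/∂x = -30(x - 3)(x - 1)(x + 2)(x + 4) = 0 at x ∈ {-4, -2, 1, 3}; ∂L/∂y = -2y = 0 at y ∈ {0}.
The Hessian is diagonal: diag(L_xx, L_yy). Second derivatives: L_xx(-4)=2100, L_xx(-2)=-900, L_xx(1)=900, L_xx(3)=-2100; L_yy(0)=-2.
Local maxima occur where both diagonal entries negative: (-2, 0), (3, 0). Count: 2.

2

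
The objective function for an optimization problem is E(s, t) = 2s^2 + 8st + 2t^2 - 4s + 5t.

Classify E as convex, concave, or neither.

E is quadratic, so its Hessian is the constant matrix H = [[4, 8], [8, 4]].
det(H) = -48, tr(H) = 8.
det(H) < 0, so H is indefinite: neither convex nor concave.

neither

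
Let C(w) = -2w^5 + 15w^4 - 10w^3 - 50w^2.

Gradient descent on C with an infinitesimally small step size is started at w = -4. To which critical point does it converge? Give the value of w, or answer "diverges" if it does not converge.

-1

C'(w) = -10w(w - 5)(w - 2)(w + 1), so C'(-4) = -6480.
Gradient descent moves in the -C' direction, i.e. w is increasing.
The nearest critical point in that direction is w = -1, where C'' = 180 > 0 (a local minimum). The iterate converges there.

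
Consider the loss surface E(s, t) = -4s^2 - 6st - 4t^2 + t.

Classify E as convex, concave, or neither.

concave

E is quadratic, so its Hessian is the constant matrix H = [[-8, -6], [-6, -8]].
det(H) = 28, tr(H) = -16.
det(H) > 0 and tr(H) < 0, so H is negative definite everywhere: concave.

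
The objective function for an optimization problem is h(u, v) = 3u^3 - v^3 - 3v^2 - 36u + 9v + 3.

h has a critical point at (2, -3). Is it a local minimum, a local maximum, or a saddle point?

local minimum

The mixed partial ∂²h/∂u∂v is 0, so the Hessian at any point is diag(h_uu, h_vv) = diag(18u, -6(v + 1)).
At (2, -3): H = diag(36, 12).
Both eigenvalues are positive, so H is positive definite: a local minimum.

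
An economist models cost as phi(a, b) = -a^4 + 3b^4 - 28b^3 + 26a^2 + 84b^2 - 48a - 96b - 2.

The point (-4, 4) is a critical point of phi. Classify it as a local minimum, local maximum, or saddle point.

saddle point

The mixed partial ∂²phi/∂a∂b is 0, so the Hessian at any point is diag(phi_aa, phi_bb) = diag(4(-3a^2 + 13), 12(3b^2 - 14b + 14)).
At (-4, 4): H = diag(-140, 72).
The eigenvalues have opposite signs, so H is indefinite: a saddle point.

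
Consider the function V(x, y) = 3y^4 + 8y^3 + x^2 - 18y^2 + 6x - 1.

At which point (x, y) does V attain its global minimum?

(-3, -3)

V(x,y) separates as P(x) + Q(y) − 1, so its minimum is min P + min Q − 1.
P'(x) = 2x + 6 vanishes at x ∈ {-3}; Q'(y) = 12y(y - 1)(y + 3) vanishes at y ∈ {-3, 0, 1}.
Local minima of P (where P''>0): P(-3)=-9. Local minima of Q: Q(-3)=-135, Q(1)=-7.
So the global minimum of V is P(-3) + Q(-3) − 1 = -9 − 135 − 1 = -145, attained at (-3, -3).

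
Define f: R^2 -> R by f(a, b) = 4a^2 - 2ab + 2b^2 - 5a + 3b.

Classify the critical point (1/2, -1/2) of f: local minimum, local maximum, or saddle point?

local minimum

The Hessian of f is constant: H = [[8, -2], [-2, 4]].
det(H) = 8·4 − (-2)² = 28.
det(H) > 0 and tr(H) = 12 > 0, so H is positive definite and the point is a local minimum.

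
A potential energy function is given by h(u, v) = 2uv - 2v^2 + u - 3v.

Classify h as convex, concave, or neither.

h is quadratic, so its Hessian is the constant matrix H = [[0, 2], [2, -4]].
det(H) = -4, tr(H) = -4.
det(H) < 0, so H is indefinite: neither convex nor concave.

neither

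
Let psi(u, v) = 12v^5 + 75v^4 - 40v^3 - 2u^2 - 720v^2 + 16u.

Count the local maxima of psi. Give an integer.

psi separates as a function of u plus a function of v, so ∇psi=0 decouples.
∂psi/∂u = -4(u - 4) = 0 at u ∈ {4}; ∂psi/∂v = 60v(v - 2)(v + 3)(v + 4) = 0 at v ∈ {-4, -3, 0, 2}.
The Hessian is diagonal: diag(psi_uu, psi_vv). Second derivatives: psi_uu(4)=-4; psi_vv(-4)=-1440, psi_vv(-3)=900, psi_vv(0)=-1440, psi_vv(2)=3600.
Local maxima occur where both diagonal entries negative: (4, -4), (4, 0). Count: 2.

2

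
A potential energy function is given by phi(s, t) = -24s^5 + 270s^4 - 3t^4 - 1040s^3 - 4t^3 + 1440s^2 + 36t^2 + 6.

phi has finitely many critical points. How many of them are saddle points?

6

phi separates as a function of s plus a function of t, so ∇phi=0 decouples.
∂phi/∂s = -120s(s - 4)(s - 3)(s - 2) = 0 at s ∈ {0, 2, 3, 4}; ∂phi/∂t = -12t(t - 2)(t + 3) = 0 at t ∈ {-3, 0, 2}.
The Hessian is diagonal: diag(phi_ss, phi_tt). Second derivatives: phi_ss(0)=2880, phi_ss(2)=-480, phi_ss(3)=360, phi_ss(4)=-960; phi_tt(-3)=-180, phi_tt(0)=72, phi_tt(2)=-120.
Saddle points occur where the two diagonal entries have opposite signs: (0, -3), (0, 2), (2, 0), (3, -3), (3, 2), (4, 0). Count: 6.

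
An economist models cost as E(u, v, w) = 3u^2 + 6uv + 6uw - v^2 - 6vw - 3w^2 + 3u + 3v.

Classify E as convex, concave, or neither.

E is quadratic, so its Hessian is the constant matrix H = [[6, 6, 6], [6, -2, -6], [6, -6, -6]].
Leading principal minors: 6, -48, -288.
Neither pattern holds ⇒ H is indefinite ⇒ neither convex nor concave.

neither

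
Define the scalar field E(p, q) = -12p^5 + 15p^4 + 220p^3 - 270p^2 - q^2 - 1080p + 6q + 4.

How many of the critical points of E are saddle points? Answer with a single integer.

E separates as a function of p plus a function of q, so ∇E=0 decouples.
∂E/∂p = -60(p - 3)(p - 2)(p + 1)(p + 3) = 0 at p ∈ {-3, -1, 2, 3}; ∂E/∂q = -2(q - 3) = 0 at q ∈ {3}.
The Hessian is diagonal: diag(E_pp, E_qq). Second derivatives: E_pp(-3)=3600, E_pp(-1)=-1440, E_pp(2)=900, E_pp(3)=-1440; E_qq(3)=-2.
Saddle points occur where the two diagonal entries have opposite signs: (-3, 3), (2, 3). Count: 2.

2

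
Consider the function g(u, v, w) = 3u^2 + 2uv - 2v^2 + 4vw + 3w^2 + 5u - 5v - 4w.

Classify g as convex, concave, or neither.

g is quadratic, so its Hessian is the constant matrix H = [[6, 2, 0], [2, -4, 4], [0, 4, 6]].
Leading principal minors: 6, -28, -264.
Neither pattern holds ⇒ H is indefinite ⇒ neither convex nor concave.

neither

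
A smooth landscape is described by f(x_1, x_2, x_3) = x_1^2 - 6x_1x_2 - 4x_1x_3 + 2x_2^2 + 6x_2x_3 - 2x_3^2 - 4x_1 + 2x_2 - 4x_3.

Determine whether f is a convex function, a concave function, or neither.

f is quadratic, so its Hessian is the constant matrix H = [[2, -6, -4], [-6, 4, 6], [-4, 6, -4]].
Leading principal minors: 2, -28, 264.
Neither pattern holds ⇒ H is indefinite ⇒ neither convex nor concave.

neither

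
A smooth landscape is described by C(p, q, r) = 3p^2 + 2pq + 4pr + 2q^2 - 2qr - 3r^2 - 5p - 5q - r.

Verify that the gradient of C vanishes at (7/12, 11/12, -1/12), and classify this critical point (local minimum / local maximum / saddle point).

saddle point

∇C = (6p + 2q + 4r - 5, 2p + 4q - 2r - 5, 4p - 2q - 6r - 1); substituting (7/12, 11/12, -1/12) gives ∇C = (0, 0, 0), so (7/12, 11/12, -1/12) is indeed a critical point.
The Hessian is constant: H = [[6, 2, 4], [2, 4, -2], [4, -2, -6]].
Leading principal minors: Δ₁ = 6, Δ₂ = 20, Δ₃ = -240.
The minors fit neither the all-positive nor the alternating-sign pattern, so H is indefinite: a saddle point.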